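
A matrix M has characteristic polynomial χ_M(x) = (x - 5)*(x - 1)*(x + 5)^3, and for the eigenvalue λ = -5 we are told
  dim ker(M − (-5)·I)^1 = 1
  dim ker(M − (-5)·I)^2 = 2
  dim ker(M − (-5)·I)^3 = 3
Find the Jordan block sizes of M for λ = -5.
Block sizes for λ = -5: [3]

From the dimensions of kernels of powers, the number of Jordan blocks of size at least j is d_j − d_{j−1} where d_j = dim ker(N^j) (with d_0 = 0). Computing the differences gives [1, 1, 1].
The number of blocks of size exactly k is (#blocks of size ≥ k) − (#blocks of size ≥ k + 1), so the partition is: 1 block(s) of size 3.
In nonincreasing order the block sizes are [3].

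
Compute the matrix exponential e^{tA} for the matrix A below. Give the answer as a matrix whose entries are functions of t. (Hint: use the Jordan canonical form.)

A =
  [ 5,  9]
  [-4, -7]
e^{tA} =
  [6*t*exp(-t) + exp(-t), 9*t*exp(-t)]
  [-4*t*exp(-t), -6*t*exp(-t) + exp(-t)]

Strategy: write A = P · J · P⁻¹ where J is a Jordan canonical form, so e^{tA} = P · e^{tJ} · P⁻¹, and e^{tJ} can be computed block-by-block.

A has Jordan form
J =
  [-1,  1]
  [ 0, -1]
(up to reordering of blocks).

Per-block formulas:
  For a 2×2 Jordan block J_2(-1): exp(t · J_2(-1)) = e^(-1t)·(I + t·N), where N is the 2×2 nilpotent shift.

After assembling e^{tJ} and conjugating by P, we get:

e^{tA} =
  [6*t*exp(-t) + exp(-t), 9*t*exp(-t)]
  [-4*t*exp(-t), -6*t*exp(-t) + exp(-t)]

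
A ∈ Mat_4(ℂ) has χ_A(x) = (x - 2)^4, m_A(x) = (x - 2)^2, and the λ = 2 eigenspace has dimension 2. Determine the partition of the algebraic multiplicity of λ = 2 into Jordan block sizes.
Block sizes for λ = 2: [2, 2]

Step 1 — from the characteristic polynomial, algebraic multiplicity of λ = 2 is 4. From dim ker(A − (2)·I) = 2, there are exactly 2 Jordan blocks for λ = 2.
Step 2 — from the minimal polynomial, the factor (x − 2)^2 tells us the largest block for λ = 2 has size 2.
Step 3 — with total size 4, 2 blocks, and largest block 2, the block sizes (in nonincreasing order) are [2, 2].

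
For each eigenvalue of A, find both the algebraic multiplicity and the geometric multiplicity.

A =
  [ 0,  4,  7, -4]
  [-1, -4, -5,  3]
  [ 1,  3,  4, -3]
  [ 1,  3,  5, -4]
λ = -1: alg = 4, geom = 2

Step 1 — factor the characteristic polynomial to read off the algebraic multiplicities:
  χ_A(x) = (x + 1)^4

Step 2 — compute geometric multiplicities via the rank-nullity identity g(λ) = n − rank(A − λI):
  rank(A − (-1)·I) = 2, so dim ker(A − (-1)·I) = n − 2 = 2

Summary:
  λ = -1: algebraic multiplicity = 4, geometric multiplicity = 2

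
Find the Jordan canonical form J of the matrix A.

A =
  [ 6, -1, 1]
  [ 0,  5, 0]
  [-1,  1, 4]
J_2(5) ⊕ J_1(5)

The characteristic polynomial is
  det(x·I − A) = x^3 - 15*x^2 + 75*x - 125 = (x - 5)^3

Eigenvalues and multiplicities (the geometric multiplicity of λ is n − rank(A − λI), which equals the number of Jordan blocks for λ):
  λ = 5: algebraic multiplicity = 3, geometric multiplicity = 2

Determining the block sizes for each eigenvalue:
  λ = 5: 2 blocks summing to 3 forces exactly one block of size 2 and the rest size 1 → block sizes [2, 1]

Assembling the blocks gives a Jordan form
J =
  [5, 1, 0]
  [0, 5, 0]
  [0, 0, 5]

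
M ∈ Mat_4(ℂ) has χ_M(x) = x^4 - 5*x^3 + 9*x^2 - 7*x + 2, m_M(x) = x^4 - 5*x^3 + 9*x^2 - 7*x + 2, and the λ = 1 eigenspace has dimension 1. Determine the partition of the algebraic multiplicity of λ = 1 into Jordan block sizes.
Block sizes for λ = 1: [3]

Step 1 — from the characteristic polynomial, algebraic multiplicity of λ = 1 is 3. From dim ker(M − (1)·I) = 1, there are exactly 1 Jordan blocks for λ = 1.
Step 2 — from the minimal polynomial, the factor (x − 1)^3 tells us the largest block for λ = 1 has size 3.
Step 3 — with total size 3, 1 blocks, and largest block 3, the block sizes (in nonincreasing order) are [3].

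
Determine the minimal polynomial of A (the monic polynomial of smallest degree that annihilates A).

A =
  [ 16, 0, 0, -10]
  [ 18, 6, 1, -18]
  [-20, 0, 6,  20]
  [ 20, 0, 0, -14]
x^3 - 8*x^2 - 12*x + 144

The characteristic polynomial is χ_A(x) = (x - 6)^3*(x + 4), so the eigenvalues are known. The minimal polynomial is
  m_A(x) = Π_λ (x − λ)^{k_λ}
where k_λ is the size of the *largest* Jordan block for λ (equivalently, the smallest k with (A − λI)^k v = 0 for every generalised eigenvector v of λ).

  λ = -4: largest Jordan block has size 1, contributing (x + 4)
  λ = 6: largest Jordan block has size 2, contributing (x − 6)^2

So m_A(x) = (x - 6)^2*(x + 4) = x^3 - 8*x^2 - 12*x + 144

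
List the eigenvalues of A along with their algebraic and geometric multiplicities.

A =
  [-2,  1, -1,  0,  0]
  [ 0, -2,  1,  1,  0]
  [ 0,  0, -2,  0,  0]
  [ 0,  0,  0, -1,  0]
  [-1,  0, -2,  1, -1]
λ = -2: alg = 3, geom = 1; λ = -1: alg = 2, geom = 2

Step 1 — factor the characteristic polynomial to read off the algebraic multiplicities:
  χ_A(x) = (x + 1)^2*(x + 2)^3

Step 2 — compute geometric multiplicities via the rank-nullity identity g(λ) = n − rank(A − λI):
  rank(A − (-2)·I) = 4, so dim ker(A − (-2)·I) = n − 4 = 1
  rank(A − (-1)·I) = 3, so dim ker(A − (-1)·I) = n − 3 = 2

Summary:
  λ = -2: algebraic multiplicity = 3, geometric multiplicity = 1
  λ = -1: algebraic multiplicity = 2, geometric multiplicity = 2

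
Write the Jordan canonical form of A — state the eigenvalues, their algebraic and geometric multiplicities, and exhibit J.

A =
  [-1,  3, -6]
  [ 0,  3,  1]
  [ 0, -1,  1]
J_1(-1) ⊕ J_2(2)

The characteristic polynomial is
  det(x·I − A) = x^3 - 3*x^2 + 4 = (x - 2)^2*(x + 1)

Eigenvalues and multiplicities (the geometric multiplicity of λ is n − rank(A − λI), which equals the number of Jordan blocks for λ):
  λ = -1: algebraic multiplicity = 1, geometric multiplicity = 1
  λ = 2: algebraic multiplicity = 2, geometric multiplicity = 1

Determining the block sizes for each eigenvalue:
  λ = -1: one block (gm = 1), so the single block has size am = 1 → block sizes [1]
  λ = 2: one block (gm = 1), so the single block has size am = 2 → block sizes [2]

Assembling the blocks gives a Jordan form
J =
  [-1, 0, 0]
  [ 0, 2, 1]
  [ 0, 0, 2]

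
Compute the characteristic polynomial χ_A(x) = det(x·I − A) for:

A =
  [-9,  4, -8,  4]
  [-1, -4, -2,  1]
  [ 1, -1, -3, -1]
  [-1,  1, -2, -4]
x^4 + 20*x^3 + 150*x^2 + 500*x + 625

Expanding det(x·I − A) (e.g. by cofactor expansion or by noting that A is similar to its Jordan form J, which has the same characteristic polynomial as A) gives
  χ_A(x) = x^4 + 20*x^3 + 150*x^2 + 500*x + 625
which factors as (x + 5)^4. The eigenvalues (with algebraic multiplicities) are λ = -5 with multiplicity 4.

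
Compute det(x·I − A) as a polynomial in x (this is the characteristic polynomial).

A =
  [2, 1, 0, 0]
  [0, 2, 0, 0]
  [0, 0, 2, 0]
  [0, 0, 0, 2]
x^4 - 8*x^3 + 24*x^2 - 32*x + 16

Expanding det(x·I − A) (e.g. by cofactor expansion or by noting that A is similar to its Jordan form J, which has the same characteristic polynomial as A) gives
  χ_A(x) = x^4 - 8*x^3 + 24*x^2 - 32*x + 16
which factors as (x - 2)^4. The eigenvalues (with algebraic multiplicities) are λ = 2 with multiplicity 4.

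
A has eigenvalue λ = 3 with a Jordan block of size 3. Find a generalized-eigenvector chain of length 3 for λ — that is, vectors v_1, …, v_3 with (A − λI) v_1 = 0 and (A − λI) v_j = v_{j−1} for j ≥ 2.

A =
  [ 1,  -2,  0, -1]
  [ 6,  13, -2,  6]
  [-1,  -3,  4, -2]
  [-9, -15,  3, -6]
A Jordan chain for λ = 3 of length 3:
v_1 = (1, -4, 1, 6)ᵀ
v_2 = (-2, 6, -1, -9)ᵀ
v_3 = (1, 0, 0, 0)ᵀ

Let N = A − (3)·I. We want v_3 with N^3 v_3 = 0 but N^2 v_3 ≠ 0; then v_{j-1} := N · v_j for j = 3, …, 2.

Pick v_3 = (1, 0, 0, 0)ᵀ.
Then v_2 = N · v_3 = (-2, 6, -1, -9)ᵀ.
Then v_1 = N · v_2 = (1, -4, 1, 6)ᵀ.

Sanity check: (A − (3)·I) v_1 = (0, 0, 0, 0)ᵀ = 0. ✓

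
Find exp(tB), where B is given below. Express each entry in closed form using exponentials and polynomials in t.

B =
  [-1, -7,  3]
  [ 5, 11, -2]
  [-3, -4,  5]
e^{tB} =
  [-4*t^2*exp(5*t) - 6*t*exp(5*t) + exp(5*t), -6*t^2*exp(5*t) - 7*t*exp(5*t), -2*t^2*exp(5*t) + 3*t*exp(5*t)]
  [3*t^2*exp(5*t) + 5*t*exp(5*t), 9*t^2*exp(5*t)/2 + 6*t*exp(5*t) + exp(5*t), 3*t^2*exp(5*t)/2 - 2*t*exp(5*t)]
  [-t^2*exp(5*t) - 3*t*exp(5*t), -3*t^2*exp(5*t)/2 - 4*t*exp(5*t), -t^2*exp(5*t)/2 + exp(5*t)]

Strategy: write B = P · J · P⁻¹ where J is a Jordan canonical form, so e^{tB} = P · e^{tJ} · P⁻¹, and e^{tJ} can be computed block-by-block.

B has Jordan form
J =
  [5, 1, 0]
  [0, 5, 1]
  [0, 0, 5]
(up to reordering of blocks).

Per-block formulas:
  For a 3×3 Jordan block J_3(5): exp(t · J_3(5)) = e^(5t)·(I + t·N + (t^2/2)·N^2), where N is the 3×3 nilpotent shift.

After assembling e^{tJ} and conjugating by P, we get:

e^{tB} =
  [-4*t^2*exp(5*t) - 6*t*exp(5*t) + exp(5*t), -6*t^2*exp(5*t) - 7*t*exp(5*t), -2*t^2*exp(5*t) + 3*t*exp(5*t)]
  [3*t^2*exp(5*t) + 5*t*exp(5*t), 9*t^2*exp(5*t)/2 + 6*t*exp(5*t) + exp(5*t), 3*t^2*exp(5*t)/2 - 2*t*exp(5*t)]
  [-t^2*exp(5*t) - 3*t*exp(5*t), -3*t^2*exp(5*t)/2 - 4*t*exp(5*t), -t^2*exp(5*t)/2 + exp(5*t)]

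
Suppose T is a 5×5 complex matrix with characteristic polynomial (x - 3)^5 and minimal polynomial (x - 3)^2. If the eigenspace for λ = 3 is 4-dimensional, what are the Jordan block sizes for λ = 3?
Block sizes for λ = 3: [2, 1, 1, 1]

Step 1 — from the characteristic polynomial, algebraic multiplicity of λ = 3 is 5. From dim ker(T − (3)·I) = 4, there are exactly 4 Jordan blocks for λ = 3.
Step 2 — from the minimal polynomial, the factor (x − 3)^2 tells us the largest block for λ = 3 has size 2.
Step 3 — with total size 5, 4 blocks, and largest block 2, the block sizes (in nonincreasing order) are [2, 1, 1, 1].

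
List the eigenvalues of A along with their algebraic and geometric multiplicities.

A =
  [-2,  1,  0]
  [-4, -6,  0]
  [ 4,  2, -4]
λ = -4: alg = 3, geom = 2

Step 1 — factor the characteristic polynomial to read off the algebraic multiplicities:
  χ_A(x) = (x + 4)^3

Step 2 — compute geometric multiplicities via the rank-nullity identity g(λ) = n − rank(A − λI):
  rank(A − (-4)·I) = 1, so dim ker(A − (-4)·I) = n − 1 = 2

Summary:
  λ = -4: algebraic multiplicity = 3, geometric multiplicity = 2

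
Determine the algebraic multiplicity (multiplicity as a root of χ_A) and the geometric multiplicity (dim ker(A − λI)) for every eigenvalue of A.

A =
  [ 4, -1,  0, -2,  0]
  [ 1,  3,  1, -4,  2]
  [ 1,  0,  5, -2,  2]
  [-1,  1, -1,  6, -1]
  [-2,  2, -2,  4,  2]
λ = 4: alg = 5, geom = 2

Step 1 — factor the characteristic polynomial to read off the algebraic multiplicities:
  χ_A(x) = (x - 4)^5

Step 2 — compute geometric multiplicities via the rank-nullity identity g(λ) = n − rank(A − λI):
  rank(A − (4)·I) = 3, so dim ker(A − (4)·I) = n − 3 = 2

Summary:
  λ = 4: algebraic multiplicity = 5, geometric multiplicity = 2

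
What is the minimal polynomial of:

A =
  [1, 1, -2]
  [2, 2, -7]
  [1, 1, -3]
x^3

The characteristic polynomial is χ_A(x) = x^3, so the eigenvalues are known. The minimal polynomial is
  m_A(x) = Π_λ (x − λ)^{k_λ}
where k_λ is the size of the *largest* Jordan block for λ (equivalently, the smallest k with (A − λI)^k v = 0 for every generalised eigenvector v of λ).

  λ = 0: largest Jordan block has size 3, contributing (x − 0)^3

So m_A(x) = x^3 = x^3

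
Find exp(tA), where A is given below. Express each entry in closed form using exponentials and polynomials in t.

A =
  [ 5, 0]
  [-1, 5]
e^{tA} =
  [exp(5*t), 0]
  [-t*exp(5*t), exp(5*t)]

Strategy: write A = P · J · P⁻¹ where J is a Jordan canonical form, so e^{tA} = P · e^{tJ} · P⁻¹, and e^{tJ} can be computed block-by-block.

A has Jordan form
J =
  [5, 1]
  [0, 5]
(up to reordering of blocks).

Per-block formulas:
  For a 2×2 Jordan block J_2(5): exp(t · J_2(5)) = e^(5t)·(I + t·N), where N is the 2×2 nilpotent shift.

After assembling e^{tJ} and conjugating by P, we get:

e^{tA} =
  [exp(5*t), 0]
  [-t*exp(5*t), exp(5*t)]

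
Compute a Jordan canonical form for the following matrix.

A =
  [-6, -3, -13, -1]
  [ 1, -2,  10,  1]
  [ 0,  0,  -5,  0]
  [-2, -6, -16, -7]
J_3(-5) ⊕ J_1(-5)

The characteristic polynomial is
  det(x·I − A) = x^4 + 20*x^3 + 150*x^2 + 500*x + 625 = (x + 5)^4

Eigenvalues and multiplicities (the geometric multiplicity of λ is n − rank(A − λI), which equals the number of Jordan blocks for λ):
  λ = -5: algebraic multiplicity = 4, geometric multiplicity = 2

Determining the block sizes for each eigenvalue:
  λ = -5: with am = 4 and gm = 2, the partition is not yet determined (e.g. several partitions of 4 into 2 parts exist). Let N = A − (-5)·I. Computing rank(N^1) = 2, rank(N^2) = 1, rank(N^3) = 0; the number of blocks of size ≥ j is rank(N^{j−1}) − rank(N^j), giving [2, 1, 1]. So we have 1 block(s) of size 3, 1 block(s) of size 1 → block sizes [3, 1]

Assembling the blocks gives a Jordan form
J =
  [-5,  1,  0,  0]
  [ 0, -5,  1,  0]
  [ 0,  0, -5,  0]
  [ 0,  0,  0, -5]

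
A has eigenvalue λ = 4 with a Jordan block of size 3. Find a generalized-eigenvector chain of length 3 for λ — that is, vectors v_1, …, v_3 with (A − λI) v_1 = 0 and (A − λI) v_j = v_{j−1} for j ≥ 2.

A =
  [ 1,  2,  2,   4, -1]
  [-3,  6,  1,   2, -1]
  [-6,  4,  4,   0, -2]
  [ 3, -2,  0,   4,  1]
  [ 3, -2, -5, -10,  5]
A Jordan chain for λ = 4 of length 3:
v_1 = (1, 1, 2, -1, -1)ᵀ
v_2 = (2, 1, 0, 0, -5)ᵀ
v_3 = (0, 0, 1, 0, 0)ᵀ

Let N = A − (4)·I. We want v_3 with N^3 v_3 = 0 but N^2 v_3 ≠ 0; then v_{j-1} := N · v_j for j = 3, …, 2.

Pick v_3 = (0, 0, 1, 0, 0)ᵀ.
Then v_2 = N · v_3 = (2, 1, 0, 0, -5)ᵀ.
Then v_1 = N · v_2 = (1, 1, 2, -1, -1)ᵀ.

Sanity check: (A − (4)·I) v_1 = (0, 0, 0, 0, 0)ᵀ = 0. ✓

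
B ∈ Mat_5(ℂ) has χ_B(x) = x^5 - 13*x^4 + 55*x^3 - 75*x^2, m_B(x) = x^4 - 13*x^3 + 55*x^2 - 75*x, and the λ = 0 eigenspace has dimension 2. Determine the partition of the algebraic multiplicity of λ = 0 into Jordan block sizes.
Block sizes for λ = 0: [1, 1]

Step 1 — from the characteristic polynomial, algebraic multiplicity of λ = 0 is 2. From dim ker(B − (0)·I) = 2, there are exactly 2 Jordan blocks for λ = 0.
Step 2 — from the minimal polynomial, the factor (x − 0) tells us the largest block for λ = 0 has size 1.
Step 3 — with total size 2, 2 blocks, and largest block 1, the block sizes (in nonincreasing order) are [1, 1].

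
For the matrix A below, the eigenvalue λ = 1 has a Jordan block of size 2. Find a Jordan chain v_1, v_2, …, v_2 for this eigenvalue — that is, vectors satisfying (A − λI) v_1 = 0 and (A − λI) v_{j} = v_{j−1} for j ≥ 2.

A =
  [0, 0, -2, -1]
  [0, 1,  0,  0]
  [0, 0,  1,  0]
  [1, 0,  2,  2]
A Jordan chain for λ = 1 of length 2:
v_1 = (-1, 0, 0, 1)ᵀ
v_2 = (1, 0, 0, 0)ᵀ

Let N = A − (1)·I. We want v_2 with N^2 v_2 = 0 but N^1 v_2 ≠ 0; then v_{j-1} := N · v_j for j = 2, …, 2.

Pick v_2 = (1, 0, 0, 0)ᵀ.
Then v_1 = N · v_2 = (-1, 0, 0, 1)ᵀ.

Sanity check: (A − (1)·I) v_1 = (0, 0, 0, 0)ᵀ = 0. ✓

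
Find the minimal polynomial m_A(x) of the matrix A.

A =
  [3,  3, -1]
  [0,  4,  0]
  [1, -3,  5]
x^2 - 8*x + 16

The characteristic polynomial is χ_A(x) = (x - 4)^3, so the eigenvalues are known. The minimal polynomial is
  m_A(x) = Π_λ (x − λ)^{k_λ}
where k_λ is the size of the *largest* Jordan block for λ (equivalently, the smallest k with (A − λI)^k v = 0 for every generalised eigenvector v of λ).

  λ = 4: largest Jordan block has size 2, contributing (x − 4)^2

So m_A(x) = (x - 4)^2 = x^2 - 8*x + 16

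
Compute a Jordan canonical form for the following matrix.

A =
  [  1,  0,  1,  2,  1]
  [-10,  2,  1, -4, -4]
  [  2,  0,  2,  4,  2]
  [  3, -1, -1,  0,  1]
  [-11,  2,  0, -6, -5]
J_3(0) ⊕ J_2(0)

The characteristic polynomial is
  det(x·I − A) = x^5

Eigenvalues and multiplicities (the geometric multiplicity of λ is n − rank(A − λI), which equals the number of Jordan blocks for λ):
  λ = 0: algebraic multiplicity = 5, geometric multiplicity = 2

Determining the block sizes for each eigenvalue:
  λ = 0: with am = 5 and gm = 2, the partition is not yet determined (e.g. several partitions of 5 into 2 parts exist). Let N = A − (0)·I. Computing rank(N^1) = 3, rank(N^2) = 1, rank(N^3) = 0; the number of blocks of size ≥ j is rank(N^{j−1}) − rank(N^j), giving [2, 2, 1]. So we have 1 block(s) of size 3, 1 block(s) of size 2 → block sizes [3, 2]

Assembling the blocks gives a Jordan form
J =
  [0, 1, 0, 0, 0]
  [0, 0, 1, 0, 0]
  [0, 0, 0, 0, 0]
  [0, 0, 0, 0, 1]
  [0, 0, 0, 0, 0]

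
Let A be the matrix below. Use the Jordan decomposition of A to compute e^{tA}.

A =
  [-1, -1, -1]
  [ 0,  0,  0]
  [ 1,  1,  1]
e^{tA} =
  [1 - t, -t, -t]
  [0, 1, 0]
  [t, t, t + 1]

Strategy: write A = P · J · P⁻¹ where J is a Jordan canonical form, so e^{tA} = P · e^{tJ} · P⁻¹, and e^{tJ} can be computed block-by-block.

A has Jordan form
J =
  [0, 1, 0]
  [0, 0, 0]
  [0, 0, 0]
(up to reordering of blocks).

Per-block formulas:
  For a 2×2 Jordan block J_2(0): exp(t · J_2(0)) = e^(0t)·(I + t·N), where N is the 2×2 nilpotent shift.
  For a 1×1 block at λ = 0: exp(t · [0]) = [e^(0t)].

After assembling e^{tJ} and conjugating by P, we get:

e^{tA} =
  [1 - t, -t, -t]
  [0, 1, 0]
  [t, t, t + 1]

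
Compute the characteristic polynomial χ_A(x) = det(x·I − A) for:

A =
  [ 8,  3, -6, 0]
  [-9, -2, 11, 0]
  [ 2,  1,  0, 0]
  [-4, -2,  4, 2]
x^4 - 8*x^3 + 24*x^2 - 32*x + 16

Expanding det(x·I − A) (e.g. by cofactor expansion or by noting that A is similar to its Jordan form J, which has the same characteristic polynomial as A) gives
  χ_A(x) = x^4 - 8*x^3 + 24*x^2 - 32*x + 16
which factors as (x - 2)^4. The eigenvalues (with algebraic multiplicities) are λ = 2 with multiplicity 4.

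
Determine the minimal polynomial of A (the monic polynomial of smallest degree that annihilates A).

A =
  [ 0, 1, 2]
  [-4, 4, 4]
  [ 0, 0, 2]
x^2 - 4*x + 4

The characteristic polynomial is χ_A(x) = (x - 2)^3, so the eigenvalues are known. The minimal polynomial is
  m_A(x) = Π_λ (x − λ)^{k_λ}
where k_λ is the size of the *largest* Jordan block for λ (equivalently, the smallest k with (A − λI)^k v = 0 for every generalised eigenvector v of λ).

  λ = 2: largest Jordan block has size 2, contributing (x − 2)^2

So m_A(x) = (x - 2)^2 = x^2 - 4*x + 4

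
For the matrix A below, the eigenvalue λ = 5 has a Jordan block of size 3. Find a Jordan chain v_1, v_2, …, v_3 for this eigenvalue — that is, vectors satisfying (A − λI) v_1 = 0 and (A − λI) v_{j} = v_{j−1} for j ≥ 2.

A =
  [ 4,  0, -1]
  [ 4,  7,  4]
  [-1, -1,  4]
A Jordan chain for λ = 5 of length 3:
v_1 = (2, 0, -2)ᵀ
v_2 = (-1, 4, -1)ᵀ
v_3 = (1, 0, 0)ᵀ

Let N = A − (5)·I. We want v_3 with N^3 v_3 = 0 but N^2 v_3 ≠ 0; then v_{j-1} := N · v_j for j = 3, …, 2.

Pick v_3 = (1, 0, 0)ᵀ.
Then v_2 = N · v_3 = (-1, 4, -1)ᵀ.
Then v_1 = N · v_2 = (2, 0, -2)ᵀ.

Sanity check: (A − (5)·I) v_1 = (0, 0, 0)ᵀ = 0. ✓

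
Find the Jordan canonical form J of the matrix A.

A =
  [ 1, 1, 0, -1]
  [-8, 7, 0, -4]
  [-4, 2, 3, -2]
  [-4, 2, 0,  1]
J_2(3) ⊕ J_1(3) ⊕ J_1(3)

The characteristic polynomial is
  det(x·I − A) = x^4 - 12*x^3 + 54*x^2 - 108*x + 81 = (x - 3)^4

Eigenvalues and multiplicities (the geometric multiplicity of λ is n − rank(A − λI), which equals the number of Jordan blocks for λ):
  λ = 3: algebraic multiplicity = 4, geometric multiplicity = 3

Determining the block sizes for each eigenvalue:
  λ = 3: 3 blocks summing to 4 forces exactly one block of size 2 and the rest size 1 → block sizes [2, 1, 1]

Assembling the blocks gives a Jordan form
J =
  [3, 1, 0, 0]
  [0, 3, 0, 0]
  [0, 0, 3, 0]
  [0, 0, 0, 3]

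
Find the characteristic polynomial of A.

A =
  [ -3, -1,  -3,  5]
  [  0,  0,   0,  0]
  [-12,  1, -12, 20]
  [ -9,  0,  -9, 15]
x^4

Expanding det(x·I − A) (e.g. by cofactor expansion or by noting that A is similar to its Jordan form J, which has the same characteristic polynomial as A) gives
  χ_A(x) = x^4
which factors as x^4. The eigenvalues (with algebraic multiplicities) are λ = 0 with multiplicity 4.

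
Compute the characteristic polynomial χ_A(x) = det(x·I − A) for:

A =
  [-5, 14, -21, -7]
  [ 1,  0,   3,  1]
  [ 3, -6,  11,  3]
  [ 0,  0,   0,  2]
x^4 - 8*x^3 + 24*x^2 - 32*x + 16

Expanding det(x·I − A) (e.g. by cofactor expansion or by noting that A is similar to its Jordan form J, which has the same characteristic polynomial as A) gives
  χ_A(x) = x^4 - 8*x^3 + 24*x^2 - 32*x + 16
which factors as (x - 2)^4. The eigenvalues (with algebraic multiplicities) are λ = 2 with multiplicity 4.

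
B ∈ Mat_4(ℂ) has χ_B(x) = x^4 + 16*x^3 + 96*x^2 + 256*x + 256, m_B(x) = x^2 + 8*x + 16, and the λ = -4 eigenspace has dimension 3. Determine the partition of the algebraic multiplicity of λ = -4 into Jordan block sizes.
Block sizes for λ = -4: [2, 1, 1]

Step 1 — from the characteristic polynomial, algebraic multiplicity of λ = -4 is 4. From dim ker(B − (-4)·I) = 3, there are exactly 3 Jordan blocks for λ = -4.
Step 2 — from the minimal polynomial, the factor (x + 4)^2 tells us the largest block for λ = -4 has size 2.
Step 3 — with total size 4, 3 blocks, and largest block 2, the block sizes (in nonincreasing order) are [2, 1, 1].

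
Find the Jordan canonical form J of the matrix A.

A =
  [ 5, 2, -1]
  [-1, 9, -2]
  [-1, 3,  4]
J_3(6)

The characteristic polynomial is
  det(x·I − A) = x^3 - 18*x^2 + 108*x - 216 = (x - 6)^3

Eigenvalues and multiplicities (the geometric multiplicity of λ is n − rank(A − λI), which equals the number of Jordan blocks for λ):
  λ = 6: algebraic multiplicity = 3, geometric multiplicity = 1

Determining the block sizes for each eigenvalue:
  λ = 6: one block (gm = 1), so the single block has size am = 3 → block sizes [3]

Assembling the blocks gives a Jordan form
J =
  [6, 1, 0]
  [0, 6, 1]
  [0, 0, 6]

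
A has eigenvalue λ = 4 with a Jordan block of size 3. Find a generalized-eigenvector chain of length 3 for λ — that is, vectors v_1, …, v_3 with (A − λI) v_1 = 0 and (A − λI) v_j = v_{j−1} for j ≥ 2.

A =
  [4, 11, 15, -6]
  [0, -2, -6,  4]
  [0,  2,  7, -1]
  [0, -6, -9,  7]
A Jordan chain for λ = 4 of length 3:
v_1 = (33, -18, 6, -18)ᵀ
v_2 = (15, -6, 3, -9)ᵀ
v_3 = (0, 0, 1, 0)ᵀ

Let N = A − (4)·I. We want v_3 with N^3 v_3 = 0 but N^2 v_3 ≠ 0; then v_{j-1} := N · v_j for j = 3, …, 2.

Pick v_3 = (0, 0, 1, 0)ᵀ.
Then v_2 = N · v_3 = (15, -6, 3, -9)ᵀ.
Then v_1 = N · v_2 = (33, -18, 6, -18)ᵀ.

Sanity check: (A − (4)·I) v_1 = (0, 0, 0, 0)ᵀ = 0. ✓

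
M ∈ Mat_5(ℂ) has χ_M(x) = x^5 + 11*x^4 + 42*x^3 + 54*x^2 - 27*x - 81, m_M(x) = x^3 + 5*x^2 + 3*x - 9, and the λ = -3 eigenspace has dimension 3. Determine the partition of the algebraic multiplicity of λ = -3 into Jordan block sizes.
Block sizes for λ = -3: [2, 1, 1]

Step 1 — from the characteristic polynomial, algebraic multiplicity of λ = -3 is 4. From dim ker(M − (-3)·I) = 3, there are exactly 3 Jordan blocks for λ = -3.
Step 2 — from the minimal polynomial, the factor (x + 3)^2 tells us the largest block for λ = -3 has size 2.
Step 3 — with total size 4, 3 blocks, and largest block 2, the block sizes (in nonincreasing order) are [2, 1, 1].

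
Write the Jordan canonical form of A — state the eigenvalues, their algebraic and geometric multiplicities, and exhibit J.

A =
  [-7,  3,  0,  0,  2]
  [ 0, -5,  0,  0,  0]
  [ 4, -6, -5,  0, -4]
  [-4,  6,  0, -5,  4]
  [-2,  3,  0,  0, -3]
J_2(-5) ⊕ J_1(-5) ⊕ J_1(-5) ⊕ J_1(-5)

The characteristic polynomial is
  det(x·I − A) = x^5 + 25*x^4 + 250*x^3 + 1250*x^2 + 3125*x + 3125 = (x + 5)^5

Eigenvalues and multiplicities (the geometric multiplicity of λ is n − rank(A − λI), which equals the number of Jordan blocks for λ):
  λ = -5: algebraic multiplicity = 5, geometric multiplicity = 4

Determining the block sizes for each eigenvalue:
  λ = -5: 4 blocks summing to 5 forces exactly one block of size 2 and the rest size 1 → block sizes [2, 1, 1, 1]

Assembling the blocks gives a Jordan form
J =
  [-5,  1,  0,  0,  0]
  [ 0, -5,  0,  0,  0]
  [ 0,  0, -5,  0,  0]
  [ 0,  0,  0, -5,  0]
  [ 0,  0,  0,  0, -5]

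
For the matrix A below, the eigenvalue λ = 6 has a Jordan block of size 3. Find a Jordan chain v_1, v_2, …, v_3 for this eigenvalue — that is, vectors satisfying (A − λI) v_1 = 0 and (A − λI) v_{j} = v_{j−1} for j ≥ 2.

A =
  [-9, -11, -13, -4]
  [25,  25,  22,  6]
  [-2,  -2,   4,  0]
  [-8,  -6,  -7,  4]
A Jordan chain for λ = 6 of length 3:
v_1 = (8, 8, -16, 0)ᵀ
v_2 = (-15, 25, -2, -8)ᵀ
v_3 = (1, 0, 0, 0)ᵀ

Let N = A − (6)·I. We want v_3 with N^3 v_3 = 0 but N^2 v_3 ≠ 0; then v_{j-1} := N · v_j for j = 3, …, 2.

Pick v_3 = (1, 0, 0, 0)ᵀ.
Then v_2 = N · v_3 = (-15, 25, -2, -8)ᵀ.
Then v_1 = N · v_2 = (8, 8, -16, 0)ᵀ.

Sanity check: (A − (6)·I) v_1 = (0, 0, 0, 0)ᵀ = 0. ✓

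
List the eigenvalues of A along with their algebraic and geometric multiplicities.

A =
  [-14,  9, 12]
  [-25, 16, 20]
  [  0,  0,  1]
λ = 1: alg = 3, geom = 2

Step 1 — factor the characteristic polynomial to read off the algebraic multiplicities:
  χ_A(x) = (x - 1)^3

Step 2 — compute geometric multiplicities via the rank-nullity identity g(λ) = n − rank(A − λI):
  rank(A − (1)·I) = 1, so dim ker(A − (1)·I) = n − 1 = 2

Summary:
  λ = 1: algebraic multiplicity = 3, geometric multiplicity = 2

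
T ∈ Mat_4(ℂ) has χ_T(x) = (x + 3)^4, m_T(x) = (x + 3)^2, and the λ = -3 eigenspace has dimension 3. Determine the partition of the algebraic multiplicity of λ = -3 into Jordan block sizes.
Block sizes for λ = -3: [2, 1, 1]

Step 1 — from the characteristic polynomial, algebraic multiplicity of λ = -3 is 4. From dim ker(T − (-3)·I) = 3, there are exactly 3 Jordan blocks for λ = -3.
Step 2 — from the minimal polynomial, the factor (x + 3)^2 tells us the largest block for λ = -3 has size 2.
Step 3 — with total size 4, 3 blocks, and largest block 2, the block sizes (in nonincreasing order) are [2, 1, 1].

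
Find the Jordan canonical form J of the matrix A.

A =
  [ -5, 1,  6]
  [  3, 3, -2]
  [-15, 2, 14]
J_3(4)

The characteristic polynomial is
  det(x·I − A) = x^3 - 12*x^2 + 48*x - 64 = (x - 4)^3

Eigenvalues and multiplicities (the geometric multiplicity of λ is n − rank(A − λI), which equals the number of Jordan blocks for λ):
  λ = 4: algebraic multiplicity = 3, geometric multiplicity = 1

Determining the block sizes for each eigenvalue:
  λ = 4: one block (gm = 1), so the single block has size am = 3 → block sizes [3]

Assembling the blocks gives a Jordan form
J =
  [4, 1, 0]
  [0, 4, 1]
  [0, 0, 4]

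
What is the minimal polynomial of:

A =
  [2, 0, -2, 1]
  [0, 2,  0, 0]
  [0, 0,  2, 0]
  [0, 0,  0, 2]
x^2 - 4*x + 4

The characteristic polynomial is χ_A(x) = (x - 2)^4, so the eigenvalues are known. The minimal polynomial is
  m_A(x) = Π_λ (x − λ)^{k_λ}
where k_λ is the size of the *largest* Jordan block for λ (equivalently, the smallest k with (A − λI)^k v = 0 for every generalised eigenvector v of λ).

  λ = 2: largest Jordan block has size 2, contributing (x − 2)^2

So m_A(x) = (x - 2)^2 = x^2 - 4*x + 4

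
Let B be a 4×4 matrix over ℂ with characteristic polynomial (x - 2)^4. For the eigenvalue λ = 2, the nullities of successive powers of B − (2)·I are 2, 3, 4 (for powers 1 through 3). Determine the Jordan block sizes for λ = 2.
Block sizes for λ = 2: [3, 1]

From the dimensions of kernels of powers, the number of Jordan blocks of size at least j is d_j − d_{j−1} where d_j = dim ker(N^j) (with d_0 = 0). Computing the differences gives [2, 1, 1].
The number of blocks of size exactly k is (#blocks of size ≥ k) − (#blocks of size ≥ k + 1), so the partition is: 1 block(s) of size 1, 1 block(s) of size 3.
In nonincreasing order the block sizes are [3, 1].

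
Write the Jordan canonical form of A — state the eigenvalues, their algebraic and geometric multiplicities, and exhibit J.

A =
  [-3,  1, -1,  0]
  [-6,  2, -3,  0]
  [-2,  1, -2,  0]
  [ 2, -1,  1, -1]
J_2(-1) ⊕ J_1(-1) ⊕ J_1(-1)

The characteristic polynomial is
  det(x·I − A) = x^4 + 4*x^3 + 6*x^2 + 4*x + 1 = (x + 1)^4

Eigenvalues and multiplicities (the geometric multiplicity of λ is n − rank(A − λI), which equals the number of Jordan blocks for λ):
  λ = -1: algebraic multiplicity = 4, geometric multiplicity = 3

Determining the block sizes for each eigenvalue:
  λ = -1: 3 blocks summing to 4 forces exactly one block of size 2 and the rest size 1 → block sizes [2, 1, 1]

Assembling the blocks gives a Jordan form
J =
  [-1,  1,  0,  0]
  [ 0, -1,  0,  0]
  [ 0,  0, -1,  0]
  [ 0,  0,  0, -1]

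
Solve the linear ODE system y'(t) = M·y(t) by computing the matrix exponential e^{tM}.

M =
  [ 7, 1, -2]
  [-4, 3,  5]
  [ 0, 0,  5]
e^{tM} =
  [2*t*exp(5*t) + exp(5*t), t*exp(5*t), t^2*exp(5*t)/2 - 2*t*exp(5*t)]
  [-4*t*exp(5*t), -2*t*exp(5*t) + exp(5*t), -t^2*exp(5*t) + 5*t*exp(5*t)]
  [0, 0, exp(5*t)]

Strategy: write M = P · J · P⁻¹ where J is a Jordan canonical form, so e^{tM} = P · e^{tJ} · P⁻¹, and e^{tJ} can be computed block-by-block.

M has Jordan form
J =
  [5, 1, 0]
  [0, 5, 1]
  [0, 0, 5]
(up to reordering of blocks).

Per-block formulas:
  For a 3×3 Jordan block J_3(5): exp(t · J_3(5)) = e^(5t)·(I + t·N + (t^2/2)·N^2), where N is the 3×3 nilpotent shift.

After assembling e^{tJ} and conjugating by P, we get:

e^{tM} =
  [2*t*exp(5*t) + exp(5*t), t*exp(5*t), t^2*exp(5*t)/2 - 2*t*exp(5*t)]
  [-4*t*exp(5*t), -2*t*exp(5*t) + exp(5*t), -t^2*exp(5*t) + 5*t*exp(5*t)]
  [0, 0, exp(5*t)]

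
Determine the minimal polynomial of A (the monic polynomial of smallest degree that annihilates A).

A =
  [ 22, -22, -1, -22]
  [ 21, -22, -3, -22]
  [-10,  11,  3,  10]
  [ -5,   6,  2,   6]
x^4 - 9*x^3 + 21*x^2 - 19*x + 6

The characteristic polynomial is χ_A(x) = (x - 6)*(x - 1)^3, so the eigenvalues are known. The minimal polynomial is
  m_A(x) = Π_λ (x − λ)^{k_λ}
where k_λ is the size of the *largest* Jordan block for λ (equivalently, the smallest k with (A − λI)^k v = 0 for every generalised eigenvector v of λ).

  λ = 1: largest Jordan block has size 3, contributing (x − 1)^3
  λ = 6: largest Jordan block has size 1, contributing (x − 6)

So m_A(x) = (x - 6)*(x - 1)^3 = x^4 - 9*x^3 + 21*x^2 - 19*x + 6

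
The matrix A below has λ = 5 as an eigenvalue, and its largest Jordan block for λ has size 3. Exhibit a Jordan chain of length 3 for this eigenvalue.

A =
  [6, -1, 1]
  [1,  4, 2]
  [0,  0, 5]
A Jordan chain for λ = 5 of length 3:
v_1 = (-1, -1, 0)ᵀ
v_2 = (1, 2, 0)ᵀ
v_3 = (0, 0, 1)ᵀ

Let N = A − (5)·I. We want v_3 with N^3 v_3 = 0 but N^2 v_3 ≠ 0; then v_{j-1} := N · v_j for j = 3, …, 2.

Pick v_3 = (0, 0, 1)ᵀ.
Then v_2 = N · v_3 = (1, 2, 0)ᵀ.
Then v_1 = N · v_2 = (-1, -1, 0)ᵀ.

Sanity check: (A − (5)·I) v_1 = (0, 0, 0)ᵀ = 0. ✓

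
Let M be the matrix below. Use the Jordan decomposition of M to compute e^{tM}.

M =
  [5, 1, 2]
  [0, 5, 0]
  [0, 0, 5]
e^{tM} =
  [exp(5*t), t*exp(5*t), 2*t*exp(5*t)]
  [0, exp(5*t), 0]
  [0, 0, exp(5*t)]

Strategy: write M = P · J · P⁻¹ where J is a Jordan canonical form, so e^{tM} = P · e^{tJ} · P⁻¹, and e^{tJ} can be computed block-by-block.

M has Jordan form
J =
  [5, 1, 0]
  [0, 5, 0]
  [0, 0, 5]
(up to reordering of blocks).

Per-block formulas:
  For a 1×1 block at λ = 5: exp(t · [5]) = [e^(5t)].
  For a 2×2 Jordan block J_2(5): exp(t · J_2(5)) = e^(5t)·(I + t·N), where N is the 2×2 nilpotent shift.

After assembling e^{tJ} and conjugating by P, we get:

e^{tM} =
  [exp(5*t), t*exp(5*t), 2*t*exp(5*t)]
  [0, exp(5*t), 0]
  [0, 0, exp(5*t)]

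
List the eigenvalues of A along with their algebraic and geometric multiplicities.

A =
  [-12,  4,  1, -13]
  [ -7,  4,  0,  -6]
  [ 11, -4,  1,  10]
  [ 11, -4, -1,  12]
λ = -1: alg = 1, geom = 1; λ = 2: alg = 3, geom = 1

Step 1 — factor the characteristic polynomial to read off the algebraic multiplicities:
  χ_A(x) = (x - 2)^3*(x + 1)

Step 2 — compute geometric multiplicities via the rank-nullity identity g(λ) = n − rank(A − λI):
  rank(A − (-1)·I) = 3, so dim ker(A − (-1)·I) = n − 3 = 1
  rank(A − (2)·I) = 3, so dim ker(A − (2)·I) = n − 3 = 1

Summary:
  λ = -1: algebraic multiplicity = 1, geometric multiplicity = 1
  λ = 2: algebraic multiplicity = 3, geometric multiplicity = 1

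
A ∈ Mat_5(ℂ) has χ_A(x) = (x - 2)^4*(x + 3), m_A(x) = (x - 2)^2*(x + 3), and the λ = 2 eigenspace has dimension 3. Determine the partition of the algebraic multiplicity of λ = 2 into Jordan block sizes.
Block sizes for λ = 2: [2, 1, 1]

Step 1 — from the characteristic polynomial, algebraic multiplicity of λ = 2 is 4. From dim ker(A − (2)·I) = 3, there are exactly 3 Jordan blocks for λ = 2.
Step 2 — from the minimal polynomial, the factor (x − 2)^2 tells us the largest block for λ = 2 has size 2.
Step 3 — with total size 4, 3 blocks, and largest block 2, the block sizes (in nonincreasing order) are [2, 1, 1].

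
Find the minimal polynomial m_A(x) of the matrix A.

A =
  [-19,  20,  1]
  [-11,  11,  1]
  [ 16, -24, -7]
x^3 + 15*x^2 + 75*x + 125

The characteristic polynomial is χ_A(x) = (x + 5)^3, so the eigenvalues are known. The minimal polynomial is
  m_A(x) = Π_λ (x − λ)^{k_λ}
where k_λ is the size of the *largest* Jordan block for λ (equivalently, the smallest k with (A − λI)^k v = 0 for every generalised eigenvector v of λ).

  λ = -5: largest Jordan block has size 3, contributing (x + 5)^3

So m_A(x) = (x + 5)^3 = x^3 + 15*x^2 + 75*x + 125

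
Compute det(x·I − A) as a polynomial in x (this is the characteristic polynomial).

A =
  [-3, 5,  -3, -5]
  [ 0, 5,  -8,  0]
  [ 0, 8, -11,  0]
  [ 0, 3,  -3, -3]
x^4 + 12*x^3 + 54*x^2 + 108*x + 81

Expanding det(x·I − A) (e.g. by cofactor expansion or by noting that A is similar to its Jordan form J, which has the same characteristic polynomial as A) gives
  χ_A(x) = x^4 + 12*x^3 + 54*x^2 + 108*x + 81
which factors as (x + 3)^4. The eigenvalues (with algebraic multiplicities) are λ = -3 with multiplicity 4.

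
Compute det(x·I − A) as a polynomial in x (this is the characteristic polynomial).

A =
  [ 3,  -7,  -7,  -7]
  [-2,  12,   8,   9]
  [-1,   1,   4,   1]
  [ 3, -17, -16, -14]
x^4 - 5*x^3 - 9*x^2 + 81*x - 108

Expanding det(x·I − A) (e.g. by cofactor expansion or by noting that A is similar to its Jordan form J, which has the same characteristic polynomial as A) gives
  χ_A(x) = x^4 - 5*x^3 - 9*x^2 + 81*x - 108
which factors as (x - 3)^3*(x + 4). The eigenvalues (with algebraic multiplicities) are λ = -4 with multiplicity 1, λ = 3 with multiplicity 3.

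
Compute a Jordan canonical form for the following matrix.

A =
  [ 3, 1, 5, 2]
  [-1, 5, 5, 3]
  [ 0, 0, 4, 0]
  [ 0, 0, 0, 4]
J_3(4) ⊕ J_1(4)

The characteristic polynomial is
  det(x·I − A) = x^4 - 16*x^3 + 96*x^2 - 256*x + 256 = (x - 4)^4

Eigenvalues and multiplicities (the geometric multiplicity of λ is n − rank(A − λI), which equals the number of Jordan blocks for λ):
  λ = 4: algebraic multiplicity = 4, geometric multiplicity = 2

Determining the block sizes for each eigenvalue:
  λ = 4: with am = 4 and gm = 2, the partition is not yet determined (e.g. several partitions of 4 into 2 parts exist). Let N = A − (4)·I. Computing rank(N^1) = 2, rank(N^2) = 1, rank(N^3) = 0; the number of blocks of size ≥ j is rank(N^{j−1}) − rank(N^j), giving [2, 1, 1]. So we have 1 block(s) of size 3, 1 block(s) of size 1 → block sizes [3, 1]

Assembling the blocks gives a Jordan form
J =
  [4, 1, 0, 0]
  [0, 4, 1, 0]
  [0, 0, 4, 0]
  [0, 0, 0, 4]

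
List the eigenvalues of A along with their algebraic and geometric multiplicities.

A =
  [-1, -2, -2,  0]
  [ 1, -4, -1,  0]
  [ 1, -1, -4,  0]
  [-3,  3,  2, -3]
λ = -3: alg = 4, geom = 2

Step 1 — factor the characteristic polynomial to read off the algebraic multiplicities:
  χ_A(x) = (x + 3)^4

Step 2 — compute geometric multiplicities via the rank-nullity identity g(λ) = n − rank(A − λI):
  rank(A − (-3)·I) = 2, so dim ker(A − (-3)·I) = n − 2 = 2

Summary:
  λ = -3: algebraic multiplicity = 4, geometric multiplicity = 2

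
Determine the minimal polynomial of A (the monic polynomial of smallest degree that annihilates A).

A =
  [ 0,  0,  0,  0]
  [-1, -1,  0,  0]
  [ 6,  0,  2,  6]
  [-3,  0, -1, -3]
x^2 + x

The characteristic polynomial is χ_A(x) = x^2*(x + 1)^2, so the eigenvalues are known. The minimal polynomial is
  m_A(x) = Π_λ (x − λ)^{k_λ}
where k_λ is the size of the *largest* Jordan block for λ (equivalently, the smallest k with (A − λI)^k v = 0 for every generalised eigenvector v of λ).

  λ = -1: largest Jordan block has size 1, contributing (x + 1)
  λ = 0: largest Jordan block has size 1, contributing (x − 0)

So m_A(x) = x*(x + 1) = x^2 + x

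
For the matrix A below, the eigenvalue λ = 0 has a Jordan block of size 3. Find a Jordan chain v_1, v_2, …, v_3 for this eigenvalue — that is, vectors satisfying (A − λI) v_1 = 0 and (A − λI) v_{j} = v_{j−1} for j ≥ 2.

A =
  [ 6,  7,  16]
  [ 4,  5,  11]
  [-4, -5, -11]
A Jordan chain for λ = 0 of length 3:
v_1 = (-3, -2, 2)ᵀ
v_2 = (7, 5, -5)ᵀ
v_3 = (0, 1, 0)ᵀ

Let N = A − (0)·I. We want v_3 with N^3 v_3 = 0 but N^2 v_3 ≠ 0; then v_{j-1} := N · v_j for j = 3, …, 2.

Pick v_3 = (0, 1, 0)ᵀ.
Then v_2 = N · v_3 = (7, 5, -5)ᵀ.
Then v_1 = N · v_2 = (-3, -2, 2)ᵀ.

Sanity check: (A − (0)·I) v_1 = (0, 0, 0)ᵀ = 0. ✓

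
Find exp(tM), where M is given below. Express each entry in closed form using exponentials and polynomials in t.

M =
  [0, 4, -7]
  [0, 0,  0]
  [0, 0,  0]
e^{tM} =
  [1, 4*t, -7*t]
  [0, 1, 0]
  [0, 0, 1]

Strategy: write M = P · J · P⁻¹ where J is a Jordan canonical form, so e^{tM} = P · e^{tJ} · P⁻¹, and e^{tJ} can be computed block-by-block.

M has Jordan form
J =
  [0, 1, 0]
  [0, 0, 0]
  [0, 0, 0]
(up to reordering of blocks).

Per-block formulas:
  For a 1×1 block at λ = 0: exp(t · [0]) = [e^(0t)].
  For a 2×2 Jordan block J_2(0): exp(t · J_2(0)) = e^(0t)·(I + t·N), where N is the 2×2 nilpotent shift.

After assembling e^{tJ} and conjugating by P, we get:

e^{tM} =
  [1, 4*t, -7*t]
  [0, 1, 0]
  [0, 0, 1]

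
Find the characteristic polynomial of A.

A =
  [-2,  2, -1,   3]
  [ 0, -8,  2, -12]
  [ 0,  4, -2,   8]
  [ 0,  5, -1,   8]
x^4 + 4*x^3 - 16*x - 16

Expanding det(x·I − A) (e.g. by cofactor expansion or by noting that A is similar to its Jordan form J, which has the same characteristic polynomial as A) gives
  χ_A(x) = x^4 + 4*x^3 - 16*x - 16
which factors as (x - 2)*(x + 2)^3. The eigenvalues (with algebraic multiplicities) are λ = -2 with multiplicity 3, λ = 2 with multiplicity 1.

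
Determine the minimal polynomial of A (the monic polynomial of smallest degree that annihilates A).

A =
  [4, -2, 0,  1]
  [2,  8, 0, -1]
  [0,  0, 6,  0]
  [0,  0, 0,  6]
x^2 - 12*x + 36

The characteristic polynomial is χ_A(x) = (x - 6)^4, so the eigenvalues are known. The minimal polynomial is
  m_A(x) = Π_λ (x − λ)^{k_λ}
where k_λ is the size of the *largest* Jordan block for λ (equivalently, the smallest k with (A − λI)^k v = 0 for every generalised eigenvector v of λ).

  λ = 6: largest Jordan block has size 2, contributing (x − 6)^2

So m_A(x) = (x - 6)^2 = x^2 - 12*x + 36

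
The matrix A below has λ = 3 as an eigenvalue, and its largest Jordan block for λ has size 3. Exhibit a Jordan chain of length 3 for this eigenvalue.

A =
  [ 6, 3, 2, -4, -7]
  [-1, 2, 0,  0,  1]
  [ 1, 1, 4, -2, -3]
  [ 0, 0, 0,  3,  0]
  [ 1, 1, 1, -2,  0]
A Jordan chain for λ = 3 of length 3:
v_1 = (1, -1, 0, 0, 0)ᵀ
v_2 = (3, -1, 1, 0, 1)ᵀ
v_3 = (1, 0, 0, 0, 0)ᵀ

Let N = A − (3)·I. We want v_3 with N^3 v_3 = 0 but N^2 v_3 ≠ 0; then v_{j-1} := N · v_j for j = 3, …, 2.

Pick v_3 = (1, 0, 0, 0, 0)ᵀ.
Then v_2 = N · v_3 = (3, -1, 1, 0, 1)ᵀ.
Then v_1 = N · v_2 = (1, -1, 0, 0, 0)ᵀ.

Sanity check: (A − (3)·I) v_1 = (0, 0, 0, 0, 0)ᵀ = 0. ✓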